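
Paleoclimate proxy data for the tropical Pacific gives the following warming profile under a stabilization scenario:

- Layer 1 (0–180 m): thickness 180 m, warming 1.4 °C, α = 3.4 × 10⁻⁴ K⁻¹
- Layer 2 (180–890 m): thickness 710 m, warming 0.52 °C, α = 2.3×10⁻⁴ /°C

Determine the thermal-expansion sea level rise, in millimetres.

170 mm

0–180 m: 3.4×10⁻⁴ × 1.4 × 180 = 0.08568 m
2.3×10⁻⁴ × 710 × 0.52 = 0.084916 m
Δh = 0.08568 + 0.084916 = 0.170596 m ≈ 170 mm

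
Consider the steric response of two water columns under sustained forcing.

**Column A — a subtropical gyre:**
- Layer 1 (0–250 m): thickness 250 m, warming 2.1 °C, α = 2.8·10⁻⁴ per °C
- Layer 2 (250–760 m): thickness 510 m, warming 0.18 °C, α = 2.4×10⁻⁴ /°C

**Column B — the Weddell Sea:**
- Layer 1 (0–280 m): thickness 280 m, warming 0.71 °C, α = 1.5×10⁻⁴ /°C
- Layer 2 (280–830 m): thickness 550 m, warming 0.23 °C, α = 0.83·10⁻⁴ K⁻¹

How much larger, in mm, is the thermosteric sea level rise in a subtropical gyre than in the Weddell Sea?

129 mm

A 0–250 m: 2.1 × 2.8×10⁻⁴ × 250 = 0.14700 m
A 510 × 2.4×10⁻⁴ × 0.18 = 0.022032 m
A total: 0.169032 m
B 280 × 1.5×10⁻⁴ × 0.71 = 0.02982 m
B 0.83×10⁻⁴ × 0.23 × 550 = 0.0104995 m
B total: 0.0403195 m
Difference: 0.169032 − 0.0403195 = 0.1287125 m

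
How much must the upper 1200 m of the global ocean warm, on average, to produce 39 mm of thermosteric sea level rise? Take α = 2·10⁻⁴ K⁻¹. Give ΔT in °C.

ΔT = Δh/(αH) = 0.039 / (2×10⁻⁴ × 1200) = 0.1625 °C

0.163 °C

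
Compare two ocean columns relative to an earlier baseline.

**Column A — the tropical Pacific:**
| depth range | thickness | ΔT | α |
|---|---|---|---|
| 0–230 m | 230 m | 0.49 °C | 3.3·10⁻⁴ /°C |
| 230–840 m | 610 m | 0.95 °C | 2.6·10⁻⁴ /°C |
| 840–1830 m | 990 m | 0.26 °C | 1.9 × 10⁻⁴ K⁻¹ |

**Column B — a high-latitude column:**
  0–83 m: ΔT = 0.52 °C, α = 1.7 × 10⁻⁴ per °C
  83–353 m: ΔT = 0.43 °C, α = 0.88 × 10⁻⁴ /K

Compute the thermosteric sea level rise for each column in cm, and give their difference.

A: 23.7 cm; B: 1.76 cm; difference 21.9 cm

A 0–230 m: 230 × 3.3×10⁻⁴ × 0.49 = 0.037191 m
A Layer 2: 0.95 × 610 × 2.6×10⁻⁴ = 0.15067 m
A 990 × 1.9×10⁻⁴ × 0.26 = 0.048906 m
A total: 0.236767 m
B Layer 1: 0.52 × 1.7×10⁻⁴ × 83 = 0.0073372 m
B 83–353 m: 0.88×10⁻⁴ × 0.43 × 270 = 0.0102168 m
B total: 0.017554 m
Difference: 0.236767 − 0.017554 = 0.219213 m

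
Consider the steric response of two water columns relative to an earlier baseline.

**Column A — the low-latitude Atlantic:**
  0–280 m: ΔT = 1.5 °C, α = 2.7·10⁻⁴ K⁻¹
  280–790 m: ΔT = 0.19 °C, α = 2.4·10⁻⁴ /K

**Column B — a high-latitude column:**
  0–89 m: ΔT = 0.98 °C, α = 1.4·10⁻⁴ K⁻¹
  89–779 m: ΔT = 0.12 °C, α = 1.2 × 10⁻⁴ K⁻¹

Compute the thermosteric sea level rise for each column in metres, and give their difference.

A: 0.14 m; B: 0.022 m; difference 0.11 m

A Layer 1: 1.5 × 2.7×10⁻⁴ × 280 = 0.11340 m
A 280–790 m: 510 × 2.4×10⁻⁴ × 0.19 = 0.023256 m
A total: 0.136656 m
B Layer 1: 1.4×10⁻⁴ × 0.98 × 89 = 0.0122108 m
B Layer 2: 1.2×10⁻⁴ × 690 × 0.12 = 0.009936 m
B total: 0.0221468 m
Difference: 0.136656 − 0.0221468 = 0.1145092 m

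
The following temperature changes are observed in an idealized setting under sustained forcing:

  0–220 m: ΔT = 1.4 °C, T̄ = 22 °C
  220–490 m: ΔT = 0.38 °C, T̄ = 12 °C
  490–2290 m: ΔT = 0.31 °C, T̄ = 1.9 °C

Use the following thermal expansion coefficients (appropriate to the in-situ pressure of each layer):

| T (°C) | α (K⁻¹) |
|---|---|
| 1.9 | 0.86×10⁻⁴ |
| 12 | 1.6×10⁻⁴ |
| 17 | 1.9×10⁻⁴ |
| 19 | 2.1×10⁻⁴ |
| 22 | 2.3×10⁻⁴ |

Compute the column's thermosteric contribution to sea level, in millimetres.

140 mm of thermosteric rise

Layer 1 at 22 °C → α = 2.3×10⁻⁴ K⁻¹
Layer 2 at 12 °C → α = 1.6×10⁻⁴ K⁻¹
Layer 3 at 1.9 °C → α = 0.86×10⁻⁴ K⁻¹
Layer 1: 220 × 2.3×10⁻⁴ × 1.4 = 0.07084 m
Layer 2: 270 × 0.38 × 1.6×10⁻⁴ = 0.016416 m
Layer 3: 0.86×10⁻⁴ × 0.31 × 1800 = 0.047988 m
Δh = 0.07084 + 0.016416 + 0.047988 = 0.135244 m ≈ 140 mm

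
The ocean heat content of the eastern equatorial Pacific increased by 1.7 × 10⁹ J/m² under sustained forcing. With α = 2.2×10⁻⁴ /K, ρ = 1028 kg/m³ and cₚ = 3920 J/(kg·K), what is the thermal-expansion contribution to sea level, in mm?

about 93 mm

Δh = αQ/(ρcₚ) = 2.2×10⁻⁴ × 1.7×10⁹ / (1028 × 3920) ≈ 0.092809 m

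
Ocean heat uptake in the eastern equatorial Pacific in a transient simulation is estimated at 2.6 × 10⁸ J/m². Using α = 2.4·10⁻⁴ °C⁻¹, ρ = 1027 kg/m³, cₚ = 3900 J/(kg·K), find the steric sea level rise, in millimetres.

Δh ≈ 15.6 mm

Δh = αQ/(ρcₚ) = 2.4×10⁻⁴ × 2.6×10⁸ / (1027 × 3900) ≈ 0.015579 m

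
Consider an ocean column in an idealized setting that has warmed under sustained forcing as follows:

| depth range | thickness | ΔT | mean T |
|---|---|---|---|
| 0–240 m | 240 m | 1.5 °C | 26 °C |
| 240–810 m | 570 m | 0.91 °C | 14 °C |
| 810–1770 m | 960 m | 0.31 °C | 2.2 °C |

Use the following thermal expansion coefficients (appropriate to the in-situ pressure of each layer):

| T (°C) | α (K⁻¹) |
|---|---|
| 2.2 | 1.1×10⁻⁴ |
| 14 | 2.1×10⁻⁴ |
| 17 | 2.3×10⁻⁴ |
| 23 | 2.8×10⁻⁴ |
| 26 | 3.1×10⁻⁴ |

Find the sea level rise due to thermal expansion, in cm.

Layer 1 at 26 °C → α = 3.1×10⁻⁴ K⁻¹
Layer 2 at 14 °C → α = 2.1×10⁻⁴ K⁻¹
Layer 3 at 2.2 °C → α = 1.1×10⁻⁴ K⁻¹
0–240 m: 1.5 × 3.1×10⁻⁴ × 240 = 0.11160 m
Layer 2: 0.91 × 2.1×10⁻⁴ × 570 = 0.108927 m
Layer 3: 960 × 1.1×10⁻⁴ × 0.31 = 0.032736 m
Δh = 0.11160 + 0.108927 + 0.032736 = 0.253263 m ≈ 25.3 cm

25.3 cm of thermosteric rise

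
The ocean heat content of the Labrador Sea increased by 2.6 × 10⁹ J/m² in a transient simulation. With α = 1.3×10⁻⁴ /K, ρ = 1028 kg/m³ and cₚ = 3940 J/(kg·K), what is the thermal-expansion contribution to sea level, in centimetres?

8.3 cm of thermosteric rise

Δh = αQ/(ρcₚ) = 1.3×10⁻⁴ × 2.6×10⁹ / (1028 × 3940) ≈ 0.08345 m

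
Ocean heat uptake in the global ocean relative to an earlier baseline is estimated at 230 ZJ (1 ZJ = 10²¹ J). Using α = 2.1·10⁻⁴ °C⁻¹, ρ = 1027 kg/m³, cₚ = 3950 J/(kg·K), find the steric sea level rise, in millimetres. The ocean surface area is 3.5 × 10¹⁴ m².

Per unit area: Q = 230×10²¹ / (3.5×10¹⁴) ≈ 6.571×10⁸ J/m²
Δh = αQ/(ρcₚ) = 2.1×10⁻⁴ × 6.571×10⁸ / (1027 × 3950) ≈ 0.034016 m

Δh = 34.0 mm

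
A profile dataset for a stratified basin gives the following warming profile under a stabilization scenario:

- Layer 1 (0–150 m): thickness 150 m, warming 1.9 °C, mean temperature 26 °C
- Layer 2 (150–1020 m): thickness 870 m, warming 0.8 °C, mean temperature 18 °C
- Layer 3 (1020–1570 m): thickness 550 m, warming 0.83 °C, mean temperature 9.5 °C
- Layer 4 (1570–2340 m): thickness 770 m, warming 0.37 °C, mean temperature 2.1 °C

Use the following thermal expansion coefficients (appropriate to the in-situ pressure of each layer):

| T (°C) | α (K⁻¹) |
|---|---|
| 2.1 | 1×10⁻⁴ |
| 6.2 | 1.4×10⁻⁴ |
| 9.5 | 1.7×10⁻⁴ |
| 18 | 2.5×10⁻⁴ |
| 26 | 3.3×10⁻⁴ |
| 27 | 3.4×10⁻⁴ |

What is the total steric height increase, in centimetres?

37 cm of thermosteric rise

Layer 1 at 26 °C → α = 3.3×10⁻⁴ K⁻¹
Layer 2 at 18 °C → α = 2.5×10⁻⁴ K⁻¹
Layer 3 at 9.5 °C → α = 1.7×10⁻⁴ K⁻¹
Layer 4 at 2.1 °C → α = 1×10⁻⁴ K⁻¹
150 × 3.3×10⁻⁴ × 1.9 = 0.09405 m
150–1020 m: 870 × 2.5×10⁻⁴ × 0.8 = 0.17400 m
0.83 × 1.7×10⁻⁴ × 550 = 0.077605 m
Layer 4: 0.37 × 1×10⁻⁴ × 770 = 0.02849 m
Δh = 0.09405 + 0.17400 + 0.077605 + 0.02849 = 0.374145 m ≈ 37 cm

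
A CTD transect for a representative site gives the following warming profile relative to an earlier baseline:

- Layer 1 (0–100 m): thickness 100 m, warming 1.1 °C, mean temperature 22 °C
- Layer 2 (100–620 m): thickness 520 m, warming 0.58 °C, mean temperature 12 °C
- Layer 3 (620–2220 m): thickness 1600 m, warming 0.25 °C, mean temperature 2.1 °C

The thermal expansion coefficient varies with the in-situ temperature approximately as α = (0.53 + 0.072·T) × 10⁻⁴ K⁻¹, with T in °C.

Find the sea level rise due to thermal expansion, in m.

0.093 m

Layer 1: α = (0.53 + 0.072×22)×10⁻⁴ = 2.114×10⁻⁴ K⁻¹
Layer 2: α = (0.53 + 0.072×12)×10⁻⁴ = 1.394×10⁻⁴ K⁻¹
Layer 3: α = (0.53 + 0.072×2.1)×10⁻⁴ = 0.6812×10⁻⁴ K⁻¹
2.114×10⁻⁴ × 100 × 1.1 = 0.023254 m
100–620 m: 520 × 1.394×10⁻⁴ × 0.58 = 0.04204304 m
620–2220 m: 0.25 × 0.6812×10⁻⁴ × 1600 = 0.027248 m
Δh = 0.023254 + 0.04204304 + 0.027248 = 0.09254504 m ≈ 0.093 m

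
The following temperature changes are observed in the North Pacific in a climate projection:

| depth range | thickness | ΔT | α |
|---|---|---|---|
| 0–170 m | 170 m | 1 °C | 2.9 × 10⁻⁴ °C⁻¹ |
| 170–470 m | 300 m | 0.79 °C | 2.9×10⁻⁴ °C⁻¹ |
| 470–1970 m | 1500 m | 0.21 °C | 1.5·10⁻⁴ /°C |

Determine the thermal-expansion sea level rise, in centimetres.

170 × 2.9×10⁻⁴ × 1 = 0.04930 m
Layer 2: 2.9×10⁻⁴ × 300 × 0.79 = 0.06873 m
0.21 × 1500 × 1.5×10⁻⁴ = 0.04725 m
Δh = 0.04930 + 0.06873 + 0.04725 = 0.16528 m ≈ 16.5 cm

16.5 cm of thermosteric rise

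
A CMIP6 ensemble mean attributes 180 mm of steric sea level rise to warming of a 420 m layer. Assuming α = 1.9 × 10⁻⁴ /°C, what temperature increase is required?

ΔT ≈ 2.26 °C

ΔT = Δh/(αH) = 0.18 / (1.9×10⁻⁴ × 420) ≈ 2.256 °C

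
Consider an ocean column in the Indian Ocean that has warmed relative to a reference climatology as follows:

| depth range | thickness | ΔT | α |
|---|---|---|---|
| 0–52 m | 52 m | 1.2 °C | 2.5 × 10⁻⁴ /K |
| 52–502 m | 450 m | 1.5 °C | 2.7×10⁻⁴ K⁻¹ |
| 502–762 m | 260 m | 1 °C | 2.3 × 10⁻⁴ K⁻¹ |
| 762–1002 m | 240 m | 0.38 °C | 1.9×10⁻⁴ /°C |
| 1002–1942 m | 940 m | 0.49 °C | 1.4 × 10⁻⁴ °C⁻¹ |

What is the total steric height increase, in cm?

Layer 1: 1.2 × 52 × 2.5×10⁻⁴ = 0.01560 m
1.5 × 2.7×10⁻⁴ × 450 = 0.18225 m
2.3×10⁻⁴ × 260 × 1 = 0.05980 m
762–1002 m: 0.38 × 240 × 1.9×10⁻⁴ = 0.017328 m
1002–1942 m: 1.4×10⁻⁴ × 0.49 × 940 = 0.064484 m
Δh = 0.01560 + 0.18225 + 0.05980 + 0.017328 + 0.064484 = 0.339462 m ≈ 33.9 cm

Δh = 33.9 cm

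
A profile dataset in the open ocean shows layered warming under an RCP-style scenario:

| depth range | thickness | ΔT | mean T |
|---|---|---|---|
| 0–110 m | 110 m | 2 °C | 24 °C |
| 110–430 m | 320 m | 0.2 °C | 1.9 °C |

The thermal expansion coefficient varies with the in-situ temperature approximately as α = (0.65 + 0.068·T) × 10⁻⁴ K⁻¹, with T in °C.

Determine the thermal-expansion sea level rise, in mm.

Layer 1: α = (0.65 + 0.068×24)×10⁻⁴ = 2.282×10⁻⁴ K⁻¹
Layer 2: α = (0.65 + 0.068×1.9)×10⁻⁴ = 0.7792×10⁻⁴ K⁻¹
0–110 m: 110 × 2.282×10⁻⁴ × 2 = 0.050204 m
110–430 m: 0.7792×10⁻⁴ × 0.2 × 320 = 0.00498688 m
Δh = 0.050204 + 0.00498688 = 0.05519088 m

55.2 mm of thermosteric rise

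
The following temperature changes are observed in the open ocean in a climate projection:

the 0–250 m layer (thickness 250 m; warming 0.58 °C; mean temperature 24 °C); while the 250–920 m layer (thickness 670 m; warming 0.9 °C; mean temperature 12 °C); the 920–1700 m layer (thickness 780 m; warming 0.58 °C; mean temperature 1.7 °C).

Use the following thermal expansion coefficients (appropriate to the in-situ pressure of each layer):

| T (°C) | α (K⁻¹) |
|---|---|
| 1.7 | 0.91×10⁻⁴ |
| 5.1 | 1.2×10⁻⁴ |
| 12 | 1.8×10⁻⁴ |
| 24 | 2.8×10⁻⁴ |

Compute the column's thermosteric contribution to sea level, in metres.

Layer 1 at 24 °C → α = 2.8×10⁻⁴ K⁻¹
Layer 2 at 12 °C → α = 1.8×10⁻⁴ K⁻¹
Layer 3 at 1.7 °C → α = 0.91×10⁻⁴ K⁻¹
250 × 0.58 × 2.8×10⁻⁴ = 0.04060 m
250–920 m: 670 × 0.9 × 1.8×10⁻⁴ = 0.10854 m
Layer 3: 0.58 × 0.91×10⁻⁴ × 780 = 0.0411684 m
Δh = 0.04060 + 0.10854 + 0.0411684 = 0.1903084 m

Δh = 0.190 m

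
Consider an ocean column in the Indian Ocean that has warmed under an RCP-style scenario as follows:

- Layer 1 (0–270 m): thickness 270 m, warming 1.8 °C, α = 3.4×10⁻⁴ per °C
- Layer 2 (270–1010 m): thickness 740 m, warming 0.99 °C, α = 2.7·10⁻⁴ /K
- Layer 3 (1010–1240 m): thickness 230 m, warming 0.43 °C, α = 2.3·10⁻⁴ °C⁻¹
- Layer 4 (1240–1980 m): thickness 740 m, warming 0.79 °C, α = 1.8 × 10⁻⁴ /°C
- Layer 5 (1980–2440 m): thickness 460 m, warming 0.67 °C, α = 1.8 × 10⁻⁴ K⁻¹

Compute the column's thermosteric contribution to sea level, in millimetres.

546 mm

0–270 m: 1.8 × 3.4×10⁻⁴ × 270 = 0.16524 m
Layer 2: 0.99 × 2.7×10⁻⁴ × 740 = 0.197802 m
Layer 3: 0.43 × 230 × 2.3×10⁻⁴ = 0.022747 m
Layer 4: 740 × 1.8×10⁻⁴ × 0.79 = 0.105228 m
0.67 × 1.8×10⁻⁴ × 460 = 0.055476 m
Δh = 0.16524 + 0.197802 + 0.022747 + 0.105228 + 0.055476 = 0.546493 m ≈ 546 mm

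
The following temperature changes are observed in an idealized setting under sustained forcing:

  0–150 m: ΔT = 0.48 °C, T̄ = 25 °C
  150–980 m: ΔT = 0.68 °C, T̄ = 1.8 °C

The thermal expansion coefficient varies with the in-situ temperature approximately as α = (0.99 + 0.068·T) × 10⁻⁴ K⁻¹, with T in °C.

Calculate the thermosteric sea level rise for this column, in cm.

8.22 cm

Layer 1: α = (0.99 + 0.068×25)×10⁻⁴ = 2.69×10⁻⁴ K⁻¹
Layer 2: α = (0.99 + 0.068×1.8)×10⁻⁴ = 1.1124×10⁻⁴ K⁻¹
0–150 m: 150 × 0.48 × 2.69×10⁻⁴ = 0.019368 m
0.68 × 830 × 1.1124×10⁻⁴ = 0.062783856 m
Δh = 0.019368 + 0.062783856 = 0.082151856 m ≈ 8.22 cm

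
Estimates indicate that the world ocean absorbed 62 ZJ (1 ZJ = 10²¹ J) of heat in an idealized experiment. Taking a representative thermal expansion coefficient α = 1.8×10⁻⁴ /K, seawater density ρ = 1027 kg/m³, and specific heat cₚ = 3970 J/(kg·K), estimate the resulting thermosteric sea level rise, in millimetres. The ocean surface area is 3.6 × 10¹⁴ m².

Δh ≈ 7.60 mm

Per unit area: Q = 62×10²¹ / (3.6×10¹⁴) ≈ 1.722×10⁸ J/m²
Δh = αQ/(ρcₚ) = 1.8×10⁻⁴ × 1.722×10⁸ / (1027 × 3970) ≈ 0.0076023 m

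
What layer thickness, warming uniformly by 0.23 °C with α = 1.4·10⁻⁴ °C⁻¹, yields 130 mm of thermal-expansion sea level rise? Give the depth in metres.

about 4000 m

H = Δh/(αΔT) = 0.13 / (1.4×10⁻⁴ × 0.23) ≈ 4037 m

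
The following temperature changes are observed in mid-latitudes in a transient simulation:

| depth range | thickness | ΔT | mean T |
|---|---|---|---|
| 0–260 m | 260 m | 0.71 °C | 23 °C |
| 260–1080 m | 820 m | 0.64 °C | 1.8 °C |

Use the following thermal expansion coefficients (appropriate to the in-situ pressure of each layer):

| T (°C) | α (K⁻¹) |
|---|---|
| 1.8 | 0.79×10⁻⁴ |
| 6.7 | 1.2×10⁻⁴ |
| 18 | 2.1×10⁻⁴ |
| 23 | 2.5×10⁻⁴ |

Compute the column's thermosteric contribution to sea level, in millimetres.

Layer 1 at 23 °C → α = 2.5×10⁻⁴ K⁻¹
Layer 2 at 1.8 °C → α = 0.79×10⁻⁴ K⁻¹
Layer 1: 0.71 × 2.5×10⁻⁴ × 260 = 0.04615 m
820 × 0.64 × 0.79×10⁻⁴ = 0.0414592 m
Δh = 0.04615 + 0.0414592 = 0.0876092 m ≈ 87.6 mm

about 87.6 mm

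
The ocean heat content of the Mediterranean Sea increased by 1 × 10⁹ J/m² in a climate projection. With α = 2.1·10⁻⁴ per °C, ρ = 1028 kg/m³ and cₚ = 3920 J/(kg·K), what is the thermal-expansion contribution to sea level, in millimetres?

52.1 mm of thermosteric rise

Δh = αQ/(ρcₚ) = 2.1×10⁻⁴ × 1×10⁹ / (1028 × 3920) ≈ 0.052112 m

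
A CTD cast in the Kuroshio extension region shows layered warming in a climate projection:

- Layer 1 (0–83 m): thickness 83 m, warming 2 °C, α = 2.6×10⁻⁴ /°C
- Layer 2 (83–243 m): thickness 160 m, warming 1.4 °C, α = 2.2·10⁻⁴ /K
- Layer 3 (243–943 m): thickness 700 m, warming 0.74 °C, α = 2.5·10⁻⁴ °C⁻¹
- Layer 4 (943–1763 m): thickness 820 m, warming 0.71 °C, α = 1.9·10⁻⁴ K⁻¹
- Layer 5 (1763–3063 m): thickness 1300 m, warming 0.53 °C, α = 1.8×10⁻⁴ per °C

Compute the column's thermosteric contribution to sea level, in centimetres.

0–83 m: 2 × 2.6×10⁻⁴ × 83 = 0.04316 m
2.2×10⁻⁴ × 1.4 × 160 = 0.04928 m
Layer 3: 700 × 2.5×10⁻⁴ × 0.74 = 0.12950 m
Layer 4: 0.71 × 820 × 1.9×10⁻⁴ = 0.110618 m
1763–3063 m: 0.53 × 1300 × 1.8×10⁻⁴ = 0.12402 m
Δh = 0.04316 + 0.04928 + 0.12950 + 0.110618 + 0.12402 = 0.456578 m

45.7 cm of thermosteric rise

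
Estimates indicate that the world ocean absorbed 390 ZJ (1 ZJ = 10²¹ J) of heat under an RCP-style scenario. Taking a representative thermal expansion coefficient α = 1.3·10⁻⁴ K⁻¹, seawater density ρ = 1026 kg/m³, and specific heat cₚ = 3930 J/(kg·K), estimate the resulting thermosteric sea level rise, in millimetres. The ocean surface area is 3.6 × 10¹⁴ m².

about 35 mm

Per unit area: Q = 390×10²¹ / (3.6×10¹⁴) ≈ 1.083×10⁹ J/m²
Δh = αQ/(ρcₚ) = 1.3×10⁻⁴ × 1.083×10⁹ / (1026 × 3930) ≈ 0.034917 m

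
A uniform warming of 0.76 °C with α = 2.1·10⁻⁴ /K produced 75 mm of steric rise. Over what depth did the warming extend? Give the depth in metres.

H = Δh/(αΔT) = 0.075 / (2.1×10⁻⁴ × 0.76) ≈ 469.9 m

H ≈ 470 m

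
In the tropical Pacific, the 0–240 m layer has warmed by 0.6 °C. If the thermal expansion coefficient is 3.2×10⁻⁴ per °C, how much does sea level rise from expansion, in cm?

4.61 cm of thermosteric rise

Δh = αΔT·H = 3.2×10⁻⁴ × 0.6 × 240 = 0.04608 m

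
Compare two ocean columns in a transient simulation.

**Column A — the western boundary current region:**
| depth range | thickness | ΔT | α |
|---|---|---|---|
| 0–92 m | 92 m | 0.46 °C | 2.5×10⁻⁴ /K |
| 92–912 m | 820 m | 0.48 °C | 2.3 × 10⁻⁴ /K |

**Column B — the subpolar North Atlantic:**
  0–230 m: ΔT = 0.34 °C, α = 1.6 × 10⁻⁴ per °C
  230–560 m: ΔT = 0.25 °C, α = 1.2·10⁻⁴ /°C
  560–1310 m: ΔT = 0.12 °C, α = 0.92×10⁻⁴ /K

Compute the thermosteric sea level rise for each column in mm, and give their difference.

Δh_A ≈ 100 mm, Δh_B ≈ 31 mm; difference ≈ 70 mm

A 0.46 × 92 × 2.5×10⁻⁴ = 0.01058 m
A Layer 2: 820 × 0.48 × 2.3×10⁻⁴ = 0.090528 m
A total: 0.101108 m
B 0.34 × 230 × 1.6×10⁻⁴ = 0.012512 m
B Layer 2: 1.2×10⁻⁴ × 330 × 0.25 = 0.00990 m
B 0.12 × 0.92×10⁻⁴ × 750 = 0.00828 m
B total: 0.030692 m
Difference: 0.101108 − 0.030692 = 0.070416 m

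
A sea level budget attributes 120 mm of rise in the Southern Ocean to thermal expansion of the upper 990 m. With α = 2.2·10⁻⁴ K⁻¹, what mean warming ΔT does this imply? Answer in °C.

0.551 °C

ΔT = Δh/(αH) = 0.12 / (2.2×10⁻⁴ × 990) ≈ 0.5510 °C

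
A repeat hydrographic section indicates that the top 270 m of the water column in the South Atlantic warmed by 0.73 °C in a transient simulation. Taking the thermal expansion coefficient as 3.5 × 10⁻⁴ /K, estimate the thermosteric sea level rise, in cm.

Δh = αΔT·H = 3.5×10⁻⁴ × 0.73 × 270 = 0.068985 m

6.90 cm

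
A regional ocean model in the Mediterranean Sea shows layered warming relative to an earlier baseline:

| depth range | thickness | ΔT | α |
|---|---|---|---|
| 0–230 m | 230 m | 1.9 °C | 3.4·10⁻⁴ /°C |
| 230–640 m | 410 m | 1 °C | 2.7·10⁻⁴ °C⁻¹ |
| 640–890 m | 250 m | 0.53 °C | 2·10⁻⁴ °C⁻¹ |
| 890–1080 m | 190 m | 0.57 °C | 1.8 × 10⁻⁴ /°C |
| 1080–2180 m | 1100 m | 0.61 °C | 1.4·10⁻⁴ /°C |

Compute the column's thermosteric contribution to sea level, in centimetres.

about 39.9 cm

0–230 m: 3.4×10⁻⁴ × 1.9 × 230 = 0.14858 m
230–640 m: 1 × 2.7×10⁻⁴ × 410 = 0.11070 m
Layer 3: 2×10⁻⁴ × 0.53 × 250 = 0.02650 m
190 × 1.8×10⁻⁴ × 0.57 = 0.019494 m
Layer 5: 1.4×10⁻⁴ × 0.61 × 1100 = 0.09394 m
Δh = 0.14858 + 0.11070 + 0.02650 + 0.019494 + 0.09394 = 0.399214 m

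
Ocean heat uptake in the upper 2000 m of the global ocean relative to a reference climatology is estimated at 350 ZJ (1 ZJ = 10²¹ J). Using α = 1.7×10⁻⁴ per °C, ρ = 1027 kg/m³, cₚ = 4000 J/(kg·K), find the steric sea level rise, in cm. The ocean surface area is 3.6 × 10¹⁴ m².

Δh = 4.02 cm

Per unit area: Q = 350×10²¹ / (3.6×10¹⁴) ≈ 9.722×10⁸ J/m²
Δh = αQ/(ρcₚ) = 1.7×10⁻⁴ × 9.722×10⁸ / (1027 × 4000) ≈ 0.040232 m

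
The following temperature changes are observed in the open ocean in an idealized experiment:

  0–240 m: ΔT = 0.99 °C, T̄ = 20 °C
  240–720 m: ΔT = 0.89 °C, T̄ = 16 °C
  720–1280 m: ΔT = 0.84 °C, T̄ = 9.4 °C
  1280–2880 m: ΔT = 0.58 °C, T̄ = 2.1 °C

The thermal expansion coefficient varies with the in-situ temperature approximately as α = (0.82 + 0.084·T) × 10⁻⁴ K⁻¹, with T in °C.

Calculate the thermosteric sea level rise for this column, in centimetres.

32 cm

Layer 1: α = (0.82 + 0.084×20)×10⁻⁴ = 2.5×10⁻⁴ K⁻¹
Layer 2: α = (0.82 + 0.084×16)×10⁻⁴ = 2.164×10⁻⁴ K⁻¹
Layer 3: α = (0.82 + 0.084×9.4)×10⁻⁴ = 1.6096×10⁻⁴ K⁻¹
Layer 4: α = (0.82 + 0.084×2.1)×10⁻⁴ = 0.9964×10⁻⁴ K⁻¹
0.99 × 240 × 2.5×10⁻⁴ = 0.05940 m
2.164×10⁻⁴ × 0.89 × 480 = 0.09244608 m
1.6096×10⁻⁴ × 0.84 × 560 = 0.075715584 m
Layer 4: 1600 × 0.58 × 0.9964×10⁻⁴ = 0.09246592 m
Δh = 0.05940 + 0.09244608 + 0.075715584 + 0.09246592 = 0.320027584 m ≈ 32 cm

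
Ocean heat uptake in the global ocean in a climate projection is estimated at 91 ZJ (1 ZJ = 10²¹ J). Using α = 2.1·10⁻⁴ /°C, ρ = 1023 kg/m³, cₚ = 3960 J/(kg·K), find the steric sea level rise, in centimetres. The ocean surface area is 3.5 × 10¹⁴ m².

1.35 cm of thermosteric rise

Per unit area: Q = 91×10²¹ / (3.5×10¹⁴) = 2.6×10⁸ J/m²
Δh = αQ/(ρcₚ) = 2.1×10⁻⁴ × 2.6×10⁸ / (1023 × 3960) ≈ 0.013478 m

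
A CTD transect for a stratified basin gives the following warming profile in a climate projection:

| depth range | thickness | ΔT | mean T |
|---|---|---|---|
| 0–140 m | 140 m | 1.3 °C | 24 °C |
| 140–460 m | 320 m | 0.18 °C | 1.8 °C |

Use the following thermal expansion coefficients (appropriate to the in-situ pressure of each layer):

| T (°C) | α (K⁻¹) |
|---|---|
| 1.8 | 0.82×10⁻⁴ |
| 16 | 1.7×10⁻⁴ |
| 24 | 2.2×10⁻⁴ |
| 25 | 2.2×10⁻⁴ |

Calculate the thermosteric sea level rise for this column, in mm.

Δh ≈ 44.8 mm

Layer 1 at 24 °C → α = 2.2×10⁻⁴ K⁻¹
Layer 2 at 1.8 °C → α = 0.82×10⁻⁴ K⁻¹
Layer 1: 140 × 1.3 × 2.2×10⁻⁴ = 0.04004 m
140–460 m: 0.82×10⁻⁴ × 0.18 × 320 = 0.0047232 m
Δh = 0.04004 + 0.0047232 = 0.0447632 m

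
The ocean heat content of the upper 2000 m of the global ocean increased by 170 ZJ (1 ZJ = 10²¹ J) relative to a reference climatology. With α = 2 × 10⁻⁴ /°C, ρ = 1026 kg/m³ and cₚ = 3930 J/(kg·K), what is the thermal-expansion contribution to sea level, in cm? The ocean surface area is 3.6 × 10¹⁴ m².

2.34 cm

Per unit area: Q = 170×10²¹ / (3.6×10¹⁴) ≈ 4.722×10⁸ J/m²
Δh = αQ/(ρcₚ) = 2×10⁻⁴ × 4.722×10⁸ / (1026 × 3930) ≈ 0.023422 m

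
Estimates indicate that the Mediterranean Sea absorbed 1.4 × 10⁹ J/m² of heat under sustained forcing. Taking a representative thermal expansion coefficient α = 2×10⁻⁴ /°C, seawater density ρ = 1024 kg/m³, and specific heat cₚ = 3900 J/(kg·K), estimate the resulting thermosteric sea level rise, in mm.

70.1 mm

Δh = αQ/(ρcₚ) = 2×10⁻⁴ × 1.4×10⁹ / (1024 × 3900) ≈ 0.070112 m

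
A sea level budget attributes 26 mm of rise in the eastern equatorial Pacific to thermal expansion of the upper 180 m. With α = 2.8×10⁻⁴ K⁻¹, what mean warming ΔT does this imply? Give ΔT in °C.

ΔT = Δh/(αH) = 0.026 / (2.8×10⁻⁴ × 180) ≈ 0.5159 °C

ΔT ≈ 0.516 °C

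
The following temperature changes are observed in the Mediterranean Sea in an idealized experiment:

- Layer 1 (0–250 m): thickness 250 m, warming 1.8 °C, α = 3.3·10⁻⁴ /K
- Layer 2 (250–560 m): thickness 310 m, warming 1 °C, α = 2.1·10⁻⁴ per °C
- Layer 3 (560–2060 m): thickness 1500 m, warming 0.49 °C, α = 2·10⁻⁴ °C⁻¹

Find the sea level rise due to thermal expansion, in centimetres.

Δh ≈ 36.1 cm

3.3×10⁻⁴ × 250 × 1.8 = 0.14850 m
250–560 m: 1 × 2.1×10⁻⁴ × 310 = 0.06510 m
560–2060 m: 2×10⁻⁴ × 0.49 × 1500 = 0.14700 m
Δh = 0.14850 + 0.06510 + 0.14700 = 0.36060 m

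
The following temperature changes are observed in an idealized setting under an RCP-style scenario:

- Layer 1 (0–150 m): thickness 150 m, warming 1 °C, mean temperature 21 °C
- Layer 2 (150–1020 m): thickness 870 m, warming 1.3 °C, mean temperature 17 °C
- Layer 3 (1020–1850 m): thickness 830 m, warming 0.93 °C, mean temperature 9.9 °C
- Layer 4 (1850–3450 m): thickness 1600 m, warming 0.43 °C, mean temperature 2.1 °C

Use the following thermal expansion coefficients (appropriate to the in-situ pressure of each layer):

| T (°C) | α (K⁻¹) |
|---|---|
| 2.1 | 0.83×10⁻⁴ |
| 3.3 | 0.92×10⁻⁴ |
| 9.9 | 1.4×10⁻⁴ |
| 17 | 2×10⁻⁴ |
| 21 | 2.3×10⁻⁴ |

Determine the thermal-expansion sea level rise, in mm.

Layer 1 at 21 °C → α = 2.3×10⁻⁴ K⁻¹
Layer 2 at 17 °C → α = 2×10⁻⁴ K⁻¹
Layer 3 at 9.9 °C → α = 1.4×10⁻⁴ K⁻¹
Layer 4 at 2.1 °C → α = 0.83×10⁻⁴ K⁻¹
150 × 2.3×10⁻⁴ × 1 = 0.03450 m
Layer 2: 1.3 × 870 × 2×10⁻⁴ = 0.22620 m
1020–1850 m: 0.93 × 1.4×10⁻⁴ × 830 = 0.108066 m
1850–3450 m: 0.83×10⁻⁴ × 1600 × 0.43 = 0.057104 m
Δh = 0.03450 + 0.22620 + 0.108066 + 0.057104 = 0.42587 m

426 mm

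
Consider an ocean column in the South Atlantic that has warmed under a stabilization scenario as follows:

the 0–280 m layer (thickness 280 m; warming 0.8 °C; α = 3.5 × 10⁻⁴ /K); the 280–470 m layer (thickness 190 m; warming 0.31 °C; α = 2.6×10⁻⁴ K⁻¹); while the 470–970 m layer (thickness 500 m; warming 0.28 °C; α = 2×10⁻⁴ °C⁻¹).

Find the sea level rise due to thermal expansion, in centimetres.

Δh ≈ 12.2 cm

3.5×10⁻⁴ × 0.8 × 280 = 0.07840 m
2.6×10⁻⁴ × 0.31 × 190 = 0.015314 m
Layer 3: 2×10⁻⁴ × 500 × 0.28 = 0.02800 m
Δh = 0.07840 + 0.015314 + 0.02800 = 0.121714 m ≈ 12.2 cm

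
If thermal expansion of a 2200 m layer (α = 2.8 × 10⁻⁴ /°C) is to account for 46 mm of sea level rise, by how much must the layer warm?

ΔT = Δh/(αH) = 0.046 / (2.8×10⁻⁴ × 2200) ≈ 0.07468 °C

0.0747 °C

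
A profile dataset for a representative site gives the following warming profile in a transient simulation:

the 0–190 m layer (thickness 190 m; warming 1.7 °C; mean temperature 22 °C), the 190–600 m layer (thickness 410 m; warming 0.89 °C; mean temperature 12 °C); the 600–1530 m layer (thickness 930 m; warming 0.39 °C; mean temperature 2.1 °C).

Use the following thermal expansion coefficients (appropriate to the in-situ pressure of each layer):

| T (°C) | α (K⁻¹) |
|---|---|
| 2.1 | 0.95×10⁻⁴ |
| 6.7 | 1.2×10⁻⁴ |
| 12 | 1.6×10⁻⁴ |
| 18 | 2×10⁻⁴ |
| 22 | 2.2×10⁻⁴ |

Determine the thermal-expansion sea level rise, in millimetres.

164 mm of thermosteric rise

Layer 1 at 22 °C → α = 2.2×10⁻⁴ K⁻¹
Layer 2 at 12 °C → α = 1.6×10⁻⁴ K⁻¹
Layer 3 at 2.1 °C → α = 0.95×10⁻⁴ K⁻¹
0–190 m: 190 × 1.7 × 2.2×10⁻⁴ = 0.07106 m
Layer 2: 1.6×10⁻⁴ × 0.89 × 410 = 0.058384 m
Layer 3: 0.39 × 930 × 0.95×10⁻⁴ = 0.0344565 m
Δh = 0.07106 + 0.058384 + 0.0344565 = 0.1639005 m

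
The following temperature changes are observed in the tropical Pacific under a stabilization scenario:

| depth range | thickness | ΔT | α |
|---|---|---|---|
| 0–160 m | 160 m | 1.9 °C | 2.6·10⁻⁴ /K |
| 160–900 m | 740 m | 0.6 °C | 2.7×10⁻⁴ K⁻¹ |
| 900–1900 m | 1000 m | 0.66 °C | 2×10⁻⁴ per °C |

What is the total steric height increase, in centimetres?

Layer 1: 2.6×10⁻⁴ × 1.9 × 160 = 0.07904 m
160–900 m: 740 × 2.7×10⁻⁴ × 0.6 = 0.11988 m
1000 × 0.66 × 2×10⁻⁴ = 0.13200 m
Δh = 0.07904 + 0.11988 + 0.13200 = 0.33092 m

33.1 cm of thermosteric rise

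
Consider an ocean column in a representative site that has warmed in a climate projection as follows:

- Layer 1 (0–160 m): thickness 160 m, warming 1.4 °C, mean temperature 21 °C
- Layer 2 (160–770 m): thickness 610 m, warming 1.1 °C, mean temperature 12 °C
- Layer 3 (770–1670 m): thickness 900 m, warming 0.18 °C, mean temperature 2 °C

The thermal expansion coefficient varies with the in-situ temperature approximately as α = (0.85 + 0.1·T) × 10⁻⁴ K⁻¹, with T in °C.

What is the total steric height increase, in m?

about 0.221 m

Layer 1: α = (0.85 + 0.1×21)×10⁻⁴ = 2.95×10⁻⁴ K⁻¹
Layer 2: α = (0.85 + 0.1×12)×10⁻⁴ = 2.05×10⁻⁴ K⁻¹
Layer 3: α = (0.85 + 0.1×2)×10⁻⁴ = 1.05×10⁻⁴ K⁻¹
Layer 1: 160 × 1.4 × 2.95×10⁻⁴ = 0.06608 m
160–770 m: 1.1 × 610 × 2.05×10⁻⁴ = 0.137555 m
900 × 1.05×10⁻⁴ × 0.18 = 0.01701 m
Δh = 0.06608 + 0.137555 + 0.01701 = 0.220645 m ≈ 0.221 m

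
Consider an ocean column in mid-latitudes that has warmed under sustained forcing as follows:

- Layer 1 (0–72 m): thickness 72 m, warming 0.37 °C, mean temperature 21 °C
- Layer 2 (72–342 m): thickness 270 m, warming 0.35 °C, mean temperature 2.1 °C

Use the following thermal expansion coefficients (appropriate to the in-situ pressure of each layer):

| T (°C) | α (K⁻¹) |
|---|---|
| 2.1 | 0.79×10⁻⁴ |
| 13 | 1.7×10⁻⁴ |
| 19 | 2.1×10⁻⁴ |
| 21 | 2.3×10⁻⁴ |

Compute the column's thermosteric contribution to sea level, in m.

Layer 1 at 21 °C → α = 2.3×10⁻⁴ K⁻¹
Layer 2 at 2.1 °C → α = 0.79×10⁻⁴ K⁻¹
2.3×10⁻⁴ × 0.37 × 72 = 0.0061272 m
Layer 2: 0.79×10⁻⁴ × 0.35 × 270 = 0.0074655 m
Δh = 0.0061272 + 0.0074655 = 0.0135927 m

Δh = 0.014 m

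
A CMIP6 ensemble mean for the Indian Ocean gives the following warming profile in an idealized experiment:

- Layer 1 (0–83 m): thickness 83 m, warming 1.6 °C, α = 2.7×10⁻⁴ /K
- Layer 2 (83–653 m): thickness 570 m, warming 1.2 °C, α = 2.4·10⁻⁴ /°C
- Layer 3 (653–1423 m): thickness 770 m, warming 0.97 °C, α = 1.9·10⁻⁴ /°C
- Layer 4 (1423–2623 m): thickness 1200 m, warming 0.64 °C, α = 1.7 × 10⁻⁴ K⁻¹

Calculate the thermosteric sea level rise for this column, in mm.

about 472 mm

Layer 1: 1.6 × 2.7×10⁻⁴ × 83 = 0.035856 m
1.2 × 2.4×10⁻⁴ × 570 = 0.16416 m
770 × 0.97 × 1.9×10⁻⁴ = 0.141911 m
Layer 4: 1200 × 0.64 × 1.7×10⁻⁴ = 0.13056 m
Δh = 0.035856 + 0.16416 + 0.141911 + 0.13056 = 0.472487 m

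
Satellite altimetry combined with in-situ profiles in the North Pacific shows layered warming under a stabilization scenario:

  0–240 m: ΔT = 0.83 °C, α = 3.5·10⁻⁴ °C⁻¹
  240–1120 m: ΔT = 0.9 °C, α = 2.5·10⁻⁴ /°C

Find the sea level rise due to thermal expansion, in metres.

Δh ≈ 0.268 m

240 × 3.5×10⁻⁴ × 0.83 = 0.06972 m
0.9 × 2.5×10⁻⁴ × 880 = 0.19800 m
Δh = 0.06972 + 0.19800 = 0.26772 m ≈ 0.268 m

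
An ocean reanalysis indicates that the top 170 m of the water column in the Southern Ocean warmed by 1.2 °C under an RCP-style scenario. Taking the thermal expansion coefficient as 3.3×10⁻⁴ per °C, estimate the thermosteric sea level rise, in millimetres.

Δh = αΔT·H = 3.3×10⁻⁴ × 1.2 × 170 = 0.06732 m

67 mm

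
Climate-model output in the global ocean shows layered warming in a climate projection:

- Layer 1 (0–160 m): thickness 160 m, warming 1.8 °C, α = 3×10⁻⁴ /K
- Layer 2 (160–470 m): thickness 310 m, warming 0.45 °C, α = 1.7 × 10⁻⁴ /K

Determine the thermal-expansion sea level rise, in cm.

1.8 × 3×10⁻⁴ × 160 = 0.08640 m
310 × 1.7×10⁻⁴ × 0.45 = 0.023715 m
Δh = 0.08640 + 0.023715 = 0.110115 m

11.0 cm of thermosteric rise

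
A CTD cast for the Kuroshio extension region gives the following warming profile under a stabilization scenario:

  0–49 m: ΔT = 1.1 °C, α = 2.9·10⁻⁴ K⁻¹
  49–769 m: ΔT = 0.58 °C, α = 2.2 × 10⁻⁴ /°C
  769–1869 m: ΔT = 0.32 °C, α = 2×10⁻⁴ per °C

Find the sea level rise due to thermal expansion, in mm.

0–49 m: 2.9×10⁻⁴ × 49 × 1.1 = 0.015631 m
49–769 m: 0.58 × 2.2×10⁻⁴ × 720 = 0.091872 m
769–1869 m: 1100 × 0.32 × 2×10⁻⁴ = 0.07040 m
Δh = 0.015631 + 0.091872 + 0.07040 = 0.177903 m

Δh = 178 mm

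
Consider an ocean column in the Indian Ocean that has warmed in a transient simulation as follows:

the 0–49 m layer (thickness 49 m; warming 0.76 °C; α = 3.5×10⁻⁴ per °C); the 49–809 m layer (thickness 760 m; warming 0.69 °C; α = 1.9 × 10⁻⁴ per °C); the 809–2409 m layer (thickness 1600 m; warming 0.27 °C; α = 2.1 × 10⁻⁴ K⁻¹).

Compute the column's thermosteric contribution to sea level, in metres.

0–49 m: 3.5×10⁻⁴ × 49 × 0.76 = 0.013034 m
0.69 × 760 × 1.9×10⁻⁴ = 0.099636 m
809–2409 m: 2.1×10⁻⁴ × 0.27 × 1600 = 0.09072 m
Δh = 0.013034 + 0.099636 + 0.09072 = 0.20339 m

0.203 m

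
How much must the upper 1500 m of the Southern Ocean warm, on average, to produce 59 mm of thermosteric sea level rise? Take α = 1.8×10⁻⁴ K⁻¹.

ΔT = Δh/(αH) = 0.059 / (1.8×10⁻⁴ × 1500) ≈ 0.2185 K

about 0.219 K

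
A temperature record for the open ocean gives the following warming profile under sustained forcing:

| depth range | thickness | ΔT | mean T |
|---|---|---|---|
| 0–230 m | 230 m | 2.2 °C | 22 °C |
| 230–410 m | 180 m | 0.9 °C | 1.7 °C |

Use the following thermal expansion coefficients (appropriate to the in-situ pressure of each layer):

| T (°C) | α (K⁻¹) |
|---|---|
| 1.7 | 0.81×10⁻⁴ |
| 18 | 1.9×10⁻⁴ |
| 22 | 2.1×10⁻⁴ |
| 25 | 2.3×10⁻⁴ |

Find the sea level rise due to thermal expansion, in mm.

Layer 1 at 22 °C → α = 2.1×10⁻⁴ K⁻¹
Layer 2 at 1.7 °C → α = 0.81×10⁻⁴ K⁻¹
0–230 m: 2.2 × 2.1×10⁻⁴ × 230 = 0.10626 m
230–410 m: 0.9 × 0.81×10⁻⁴ × 180 = 0.013122 m
Δh = 0.10626 + 0.013122 = 0.119382 m ≈ 119 mm

119 mm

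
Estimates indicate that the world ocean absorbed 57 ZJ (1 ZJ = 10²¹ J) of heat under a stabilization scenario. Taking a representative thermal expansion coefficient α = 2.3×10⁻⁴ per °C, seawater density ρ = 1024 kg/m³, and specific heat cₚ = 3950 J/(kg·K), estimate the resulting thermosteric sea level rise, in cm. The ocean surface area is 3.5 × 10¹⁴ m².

Per unit area: Q = 57×10²¹ / (3.5×10¹⁴) ≈ 1.629×10⁸ J/m²
Δh = αQ/(ρcₚ) = 2.3×10⁻⁴ × 1.629×10⁸ / (1024 × 3950) ≈ 0.009263 m

about 0.926 cm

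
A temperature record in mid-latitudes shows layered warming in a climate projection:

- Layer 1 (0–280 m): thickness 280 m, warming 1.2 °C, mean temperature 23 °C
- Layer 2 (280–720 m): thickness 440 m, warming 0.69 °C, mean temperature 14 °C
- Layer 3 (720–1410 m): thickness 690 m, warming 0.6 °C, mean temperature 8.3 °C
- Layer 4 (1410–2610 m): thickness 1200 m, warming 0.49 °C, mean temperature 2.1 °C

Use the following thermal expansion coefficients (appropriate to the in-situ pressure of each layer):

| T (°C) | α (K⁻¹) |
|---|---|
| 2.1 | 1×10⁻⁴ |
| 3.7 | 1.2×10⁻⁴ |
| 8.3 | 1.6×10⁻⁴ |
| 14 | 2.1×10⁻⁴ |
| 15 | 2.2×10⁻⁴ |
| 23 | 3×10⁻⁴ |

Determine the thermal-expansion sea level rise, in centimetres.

29.0 cm of thermosteric rise

Layer 1 at 23 °C → α = 3×10⁻⁴ K⁻¹
Layer 2 at 14 °C → α = 2.1×10⁻⁴ K⁻¹
Layer 3 at 8.3 °C → α = 1.6×10⁻⁴ K⁻¹
Layer 4 at 2.1 °C → α = 1×10⁻⁴ K⁻¹
Layer 1: 280 × 3×10⁻⁴ × 1.2 = 0.10080 m
Layer 2: 0.69 × 440 × 2.1×10⁻⁴ = 0.063756 m
720–1410 m: 1.6×10⁻⁴ × 0.6 × 690 = 0.06624 m
Layer 4: 1×10⁻⁴ × 0.49 × 1200 = 0.05880 m
Δh = 0.10080 + 0.063756 + 0.06624 + 0.05880 = 0.289596 m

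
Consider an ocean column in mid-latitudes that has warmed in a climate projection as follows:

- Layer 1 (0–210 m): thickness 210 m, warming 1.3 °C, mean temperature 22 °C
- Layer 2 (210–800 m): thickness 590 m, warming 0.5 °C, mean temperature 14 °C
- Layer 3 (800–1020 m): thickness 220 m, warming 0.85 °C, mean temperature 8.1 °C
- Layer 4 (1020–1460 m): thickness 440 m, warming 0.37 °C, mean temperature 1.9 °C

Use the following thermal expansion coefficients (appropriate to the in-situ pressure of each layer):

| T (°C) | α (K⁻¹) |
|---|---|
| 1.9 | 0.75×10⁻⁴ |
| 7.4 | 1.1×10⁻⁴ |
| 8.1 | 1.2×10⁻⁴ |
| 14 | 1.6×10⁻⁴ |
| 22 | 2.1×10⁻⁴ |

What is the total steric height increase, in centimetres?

13.9 cm of thermosteric rise

Layer 1 at 22 °C → α = 2.1×10⁻⁴ K⁻¹
Layer 2 at 14 °C → α = 1.6×10⁻⁴ K⁻¹
Layer 3 at 8.1 °C → α = 1.2×10⁻⁴ K⁻¹
Layer 4 at 1.9 °C → α = 0.75×10⁻⁴ K⁻¹
Layer 1: 2.1×10⁻⁴ × 1.3 × 210 = 0.05733 m
210–800 m: 0.5 × 590 × 1.6×10⁻⁴ = 0.04720 m
0.85 × 1.2×10⁻⁴ × 220 = 0.02244 m
0.75×10⁻⁴ × 0.37 × 440 = 0.01221 m
Δh = 0.05733 + 0.04720 + 0.02244 + 0.01221 = 0.13918 m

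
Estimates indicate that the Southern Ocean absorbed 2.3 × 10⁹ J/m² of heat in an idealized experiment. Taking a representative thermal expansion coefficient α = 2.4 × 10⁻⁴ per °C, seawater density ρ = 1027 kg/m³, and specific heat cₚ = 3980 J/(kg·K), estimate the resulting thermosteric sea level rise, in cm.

13.5 cm of thermosteric rise

Δh = αQ/(ρcₚ) = 2.4×10⁻⁴ × 2.3×10⁹ / (1027 × 3980) ≈ 0.13505 m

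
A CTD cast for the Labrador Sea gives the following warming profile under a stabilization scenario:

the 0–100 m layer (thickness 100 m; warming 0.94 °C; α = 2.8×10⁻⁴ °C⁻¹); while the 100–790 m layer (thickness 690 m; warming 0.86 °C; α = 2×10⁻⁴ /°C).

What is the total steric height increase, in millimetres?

Layer 1: 100 × 2.8×10⁻⁴ × 0.94 = 0.02632 m
100–790 m: 690 × 2×10⁻⁴ × 0.86 = 0.11868 m
Δh = 0.02632 + 0.11868 = 0.14500 m

about 150 mm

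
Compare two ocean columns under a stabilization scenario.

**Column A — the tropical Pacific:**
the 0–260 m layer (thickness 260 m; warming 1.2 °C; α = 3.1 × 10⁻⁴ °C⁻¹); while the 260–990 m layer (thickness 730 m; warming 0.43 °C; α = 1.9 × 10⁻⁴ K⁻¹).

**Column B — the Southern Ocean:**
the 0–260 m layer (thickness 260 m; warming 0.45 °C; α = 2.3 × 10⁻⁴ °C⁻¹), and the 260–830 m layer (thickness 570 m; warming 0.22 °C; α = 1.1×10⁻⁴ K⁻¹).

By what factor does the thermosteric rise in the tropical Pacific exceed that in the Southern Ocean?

A 1.2 × 3.1×10⁻⁴ × 260 = 0.09672 m
A 260–990 m: 0.43 × 730 × 1.9×10⁻⁴ = 0.059641 m
A total: 0.156361 m
B Layer 1: 2.3×10⁻⁴ × 0.45 × 260 = 0.02691 m
B Layer 2: 1.1×10⁻⁴ × 0.22 × 570 = 0.013794 m
B total: 0.040704 m
Ratio: 0.156361 / 0.040704 ≈ 3.841

≈ 3.84×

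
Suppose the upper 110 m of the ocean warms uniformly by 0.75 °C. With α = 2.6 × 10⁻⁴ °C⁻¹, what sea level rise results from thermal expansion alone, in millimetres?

Δh ≈ 21.5 mm

Δh = αΔT·H = 2.6×10⁻⁴ × 0.75 × 110 = 0.02145 m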